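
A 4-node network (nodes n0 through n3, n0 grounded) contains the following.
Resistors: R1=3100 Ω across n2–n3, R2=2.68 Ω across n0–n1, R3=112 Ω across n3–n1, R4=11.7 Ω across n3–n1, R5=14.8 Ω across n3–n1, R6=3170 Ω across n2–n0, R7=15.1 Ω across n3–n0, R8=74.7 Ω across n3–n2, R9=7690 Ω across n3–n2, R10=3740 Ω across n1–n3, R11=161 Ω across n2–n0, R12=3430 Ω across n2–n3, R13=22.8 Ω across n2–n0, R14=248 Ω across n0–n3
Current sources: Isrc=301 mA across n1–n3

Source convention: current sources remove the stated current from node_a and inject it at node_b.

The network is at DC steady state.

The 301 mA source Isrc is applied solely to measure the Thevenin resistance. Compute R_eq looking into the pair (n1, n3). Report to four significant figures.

R_eq = 4.367 Ω

Apply KCL at each of the 3 non-ground nodes and solve the resulting linear system.
Node n1: branches {R2, R3, R4, R5, R10, Isrc} → V_1 = -0.2352
Node n2: branches {R1, R6, R8, R9, R11, R12, R13} → V_2 = 0.2364
Node n3: branches {R1, R3, R4, R5, R7, R8, R9, R10, R12, R14, Isrc} → V_3 = 1.079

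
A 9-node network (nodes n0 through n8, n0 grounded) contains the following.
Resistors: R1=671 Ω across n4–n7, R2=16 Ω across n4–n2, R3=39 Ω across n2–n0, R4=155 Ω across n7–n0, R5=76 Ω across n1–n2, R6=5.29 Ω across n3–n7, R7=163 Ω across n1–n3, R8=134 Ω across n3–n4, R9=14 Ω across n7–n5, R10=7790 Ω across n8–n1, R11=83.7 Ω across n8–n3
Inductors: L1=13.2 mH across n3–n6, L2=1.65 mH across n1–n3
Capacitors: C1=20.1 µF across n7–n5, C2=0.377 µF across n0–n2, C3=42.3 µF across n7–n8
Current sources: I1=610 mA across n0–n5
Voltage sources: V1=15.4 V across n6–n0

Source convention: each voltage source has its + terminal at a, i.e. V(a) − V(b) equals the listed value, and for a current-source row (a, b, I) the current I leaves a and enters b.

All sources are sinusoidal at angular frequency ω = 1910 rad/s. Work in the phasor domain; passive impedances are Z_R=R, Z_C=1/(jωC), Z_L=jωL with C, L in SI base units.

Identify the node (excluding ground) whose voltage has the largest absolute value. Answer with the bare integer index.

MNA unknowns: 8 node voltages V₁..V_8 plus 1 source current (V1)
R1: Y=0.001490+0.000j on G[4,7]
R2: Y=0.06250+0.000j on G[4,2]
R3: Y=0.02564+0.000j on G[2,0]
L1: Y=0.000-0.03966j on G[3,6]
R4: Y=0.006452+0.000j on G[7,0]
C1: Y=0.000+0.03839j on G[7,5]
R5: Y=0.01316+0.000j on G[1,2]
R6: Y=0.1890+0.000j on G[3,7]
R7: Y=0.006135+0.000j on G[1,3]
R8: Y=0.007463+0.000j on G[3,4]
L2: Y=0.000-0.3173j on G[1,3]
R9: Y=0.07143+0.000j on G[7,5]
I1: z[0]−=0.61, z[5]+=0.61
R10: Y=0.0001284+0.000j on G[8,1]
R11: Y=0.01195+0.000j on G[8,3]
C2: Y=0.000+0.0007201j on G[0,2]
C3: Y=0.000+0.08079j on G[7,8]
V1: row V6−V0=15.4, i_V1 at 6,0
solve → V1=18.49+6.215j, V2=8.408+2.731j, V3=18.36+6.635j, V4=9.702+3.215j, V5=27.27+2.825j, V6=15.40+0.000j, V7=20.65+6.386j, V8=20.63+6.726j
aux → i_V1=0.2632-0.1173j

5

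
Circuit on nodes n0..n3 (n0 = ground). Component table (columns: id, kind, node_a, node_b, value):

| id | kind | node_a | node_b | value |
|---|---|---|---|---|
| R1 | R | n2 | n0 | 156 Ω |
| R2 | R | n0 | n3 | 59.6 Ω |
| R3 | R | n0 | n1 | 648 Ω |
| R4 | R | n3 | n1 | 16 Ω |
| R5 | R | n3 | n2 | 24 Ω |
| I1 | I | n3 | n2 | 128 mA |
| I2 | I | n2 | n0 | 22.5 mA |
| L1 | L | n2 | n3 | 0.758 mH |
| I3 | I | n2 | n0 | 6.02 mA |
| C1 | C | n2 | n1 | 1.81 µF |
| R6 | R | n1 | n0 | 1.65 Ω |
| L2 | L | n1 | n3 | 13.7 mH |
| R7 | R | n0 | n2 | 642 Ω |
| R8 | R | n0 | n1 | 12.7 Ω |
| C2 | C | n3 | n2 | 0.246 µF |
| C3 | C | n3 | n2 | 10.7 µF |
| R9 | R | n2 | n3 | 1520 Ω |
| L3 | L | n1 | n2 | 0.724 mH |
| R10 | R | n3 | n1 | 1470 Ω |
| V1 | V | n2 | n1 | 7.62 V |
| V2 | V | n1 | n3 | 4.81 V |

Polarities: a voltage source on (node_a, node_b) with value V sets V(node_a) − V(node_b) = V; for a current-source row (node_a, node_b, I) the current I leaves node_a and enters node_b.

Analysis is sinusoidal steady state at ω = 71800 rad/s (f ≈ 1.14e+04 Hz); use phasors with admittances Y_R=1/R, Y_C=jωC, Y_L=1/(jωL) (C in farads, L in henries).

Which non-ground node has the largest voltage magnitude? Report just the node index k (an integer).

Element admittances at ω=71800 rad/s:
  Y(R1) = 0.006410+0.000j S between n2,n0
  Y(R2) = 0.01678+0.000j S between n0,n3
  Y(R3) = 0.001543+0.000j S between n0,n1
  Y(R4) = 0.06250+0.000j S between n3,n1
  Y(R5) = 0.04167+0.000j S between n3,n2
  I1: injects 0.128 A into n2 (from n3)
  I2: injects 0.0225 A into n0 (from n2)
  Y(L1) = 0.000-0.01837j S between n2,n3
  I3: injects 0.00602 A into n0 (from n2)
  Y(C1) = 0.000+0.1300j S between n2,n1
  Y(R6) = 0.6061+0.000j S between n1,n0
  Y(L2) = 0.000-0.001017j S between n1,n3
  Y(R7) = 0.001558+0.000j S between n0,n2
  Y(R8) = 0.07874+0.000j S between n0,n1
  Y(C2) = 0.000+0.01766j S between n3,n2
  Y(C3) = 0.000+0.7683j S between n3,n2
  Y(R9) = 0.0006579+0.000j S between n2,n3
  Y(L3) = 0.000-0.01924j S between n1,n2
  Y(R10) = 0.0006803+0.000j S between n3,n1
  V1: constraint V(n2)−V(n1) = 7.62
  V2: constraint V(n1)−V(n3) = 4.81
Assemble and solve the 5×5 MNA system:
  V(n1)=-0.01200+0.000j  V(n2)=7.608+0.000j  V(n3)=-4.822+0.000j
  i(V1)=-0.4872-10.38j  i(V2)=-0.7829-9.536j

2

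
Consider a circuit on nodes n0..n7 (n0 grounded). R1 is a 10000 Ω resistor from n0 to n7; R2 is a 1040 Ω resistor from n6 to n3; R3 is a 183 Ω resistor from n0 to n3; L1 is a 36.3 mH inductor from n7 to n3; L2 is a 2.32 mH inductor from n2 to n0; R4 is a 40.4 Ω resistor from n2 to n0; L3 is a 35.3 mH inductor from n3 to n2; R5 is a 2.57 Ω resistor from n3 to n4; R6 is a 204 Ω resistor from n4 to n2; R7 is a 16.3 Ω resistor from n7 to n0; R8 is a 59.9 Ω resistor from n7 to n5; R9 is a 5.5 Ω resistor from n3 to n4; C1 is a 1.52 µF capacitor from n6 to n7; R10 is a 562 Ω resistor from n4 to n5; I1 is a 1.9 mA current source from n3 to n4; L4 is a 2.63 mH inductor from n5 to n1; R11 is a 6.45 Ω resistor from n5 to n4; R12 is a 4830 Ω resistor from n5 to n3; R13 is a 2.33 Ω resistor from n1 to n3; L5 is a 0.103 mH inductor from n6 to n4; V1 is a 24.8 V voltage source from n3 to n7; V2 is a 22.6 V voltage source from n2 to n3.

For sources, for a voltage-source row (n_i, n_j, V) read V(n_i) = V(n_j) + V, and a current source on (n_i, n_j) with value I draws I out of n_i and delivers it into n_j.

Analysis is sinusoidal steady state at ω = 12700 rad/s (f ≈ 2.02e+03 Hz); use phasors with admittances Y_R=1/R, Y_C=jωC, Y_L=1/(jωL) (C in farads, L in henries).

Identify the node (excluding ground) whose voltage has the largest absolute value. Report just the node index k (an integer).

2

Apply KCL at each of the 7 non-ground nodes and solve the resulting linear system.
Node n1: branches {L4, R13} → V_1 = 6.430+10.95j
Node n2: branches {L2, R4, L3, R6, V2} → V_2 = 29.13+10.79j
Node n3: branches {R2, R3, L1, L3, R5, R9, I1, R12, R13, V1, V2} → V_3 = 6.529+10.79j
Node n4: branches {R5, R6, R9, R10, I1, R11, L5} → V_4 = 6.121+9.859j
Node n5: branches {R8, R10, L4, R11, R12} → V_5 = 4.022+9.534j
Node n6: branches {R2, C1, L5} → V_6 = 6.752+9.835j
Node n7: branches {R1, L1, R7, R8, C1, V1} → V_7 = -18.27+10.79j
Source currents: i(V1)=-1.513+0.2544j, i(V2)=-1.200+0.7675j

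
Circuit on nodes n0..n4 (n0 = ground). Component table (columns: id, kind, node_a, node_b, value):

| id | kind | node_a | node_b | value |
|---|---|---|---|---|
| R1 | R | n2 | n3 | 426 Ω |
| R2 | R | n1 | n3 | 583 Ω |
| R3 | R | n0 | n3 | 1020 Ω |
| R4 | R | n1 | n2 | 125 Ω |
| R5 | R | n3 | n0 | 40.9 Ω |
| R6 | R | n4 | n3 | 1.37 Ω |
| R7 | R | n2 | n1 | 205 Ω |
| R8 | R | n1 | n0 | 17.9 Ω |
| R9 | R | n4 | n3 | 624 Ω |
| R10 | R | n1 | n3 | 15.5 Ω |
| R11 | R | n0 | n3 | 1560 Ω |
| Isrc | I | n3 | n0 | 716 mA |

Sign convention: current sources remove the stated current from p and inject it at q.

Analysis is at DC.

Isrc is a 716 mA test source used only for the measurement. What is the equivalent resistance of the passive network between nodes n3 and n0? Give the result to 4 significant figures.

Apply KCL at each of the 4 non-ground nodes and solve the resulting linear system.
Node n1: branches {R2, R4, R7, R8, R10} → V_1 = -6.932
Node n2: branches {R1, R4, R7} → V_2 = -7.807
Node n3: branches {R1, R2, R3, R5, R6, R9, R10, R11, Isrc} → V_3 = -12.61
Node n4: branches {R6, R9} → V_4 = -12.61

R_eq = 17.61 Ω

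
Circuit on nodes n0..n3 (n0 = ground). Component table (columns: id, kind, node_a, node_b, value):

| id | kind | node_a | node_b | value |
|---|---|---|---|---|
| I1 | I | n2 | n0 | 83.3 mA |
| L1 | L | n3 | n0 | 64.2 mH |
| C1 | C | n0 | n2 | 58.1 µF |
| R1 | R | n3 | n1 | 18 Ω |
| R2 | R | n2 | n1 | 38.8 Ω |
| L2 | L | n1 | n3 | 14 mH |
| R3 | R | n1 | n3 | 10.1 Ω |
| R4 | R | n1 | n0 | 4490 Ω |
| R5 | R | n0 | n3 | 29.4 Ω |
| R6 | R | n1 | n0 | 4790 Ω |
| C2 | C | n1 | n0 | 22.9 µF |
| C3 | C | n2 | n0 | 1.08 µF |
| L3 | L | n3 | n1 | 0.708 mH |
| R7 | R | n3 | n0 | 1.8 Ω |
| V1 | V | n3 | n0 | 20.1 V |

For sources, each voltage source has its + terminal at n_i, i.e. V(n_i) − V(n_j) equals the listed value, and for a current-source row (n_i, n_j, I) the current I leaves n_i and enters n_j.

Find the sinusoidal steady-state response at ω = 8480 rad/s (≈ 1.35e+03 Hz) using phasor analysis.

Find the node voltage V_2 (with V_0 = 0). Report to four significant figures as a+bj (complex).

-1.051-0.6477j V

MNA unknowns: 3 node voltages V₁..V_3 plus 1 source current (V1)
I1: z[2]−=0.0833, z[0]+=0.0833
L1: Y=0.000-0.001837j on G[3,0]
C1: Y=0.000+0.4927j on G[0,2]
R1: Y=0.05556+0.000j on G[3,1]
R2: Y=0.02577+0.000j on G[2,1]
L2: Y=0.000-0.008423j on G[1,3]
R3: Y=0.09901+0.000j on G[1,3]
R4: Y=0.0002227+0.000j on G[1,0]
R5: Y=0.03401+0.000j on G[0,3]
R6: Y=0.0002088+0.000j on G[1,0]
C2: Y=0.000+0.1942j on G[1,0]
C3: Y=0.000+0.009158j on G[2,0]
L3: Y=0.000-0.1666j on G[3,1]
R7: Y=0.5556+0.000j on G[3,0]
V1: row V3−V0=20.1, i_V1 at 3,0
solve → V1=14.79-21.12j, V2=-1.051-0.6477j, V3=20.10+0.000j
aux → i_V1=-16.37-2.299j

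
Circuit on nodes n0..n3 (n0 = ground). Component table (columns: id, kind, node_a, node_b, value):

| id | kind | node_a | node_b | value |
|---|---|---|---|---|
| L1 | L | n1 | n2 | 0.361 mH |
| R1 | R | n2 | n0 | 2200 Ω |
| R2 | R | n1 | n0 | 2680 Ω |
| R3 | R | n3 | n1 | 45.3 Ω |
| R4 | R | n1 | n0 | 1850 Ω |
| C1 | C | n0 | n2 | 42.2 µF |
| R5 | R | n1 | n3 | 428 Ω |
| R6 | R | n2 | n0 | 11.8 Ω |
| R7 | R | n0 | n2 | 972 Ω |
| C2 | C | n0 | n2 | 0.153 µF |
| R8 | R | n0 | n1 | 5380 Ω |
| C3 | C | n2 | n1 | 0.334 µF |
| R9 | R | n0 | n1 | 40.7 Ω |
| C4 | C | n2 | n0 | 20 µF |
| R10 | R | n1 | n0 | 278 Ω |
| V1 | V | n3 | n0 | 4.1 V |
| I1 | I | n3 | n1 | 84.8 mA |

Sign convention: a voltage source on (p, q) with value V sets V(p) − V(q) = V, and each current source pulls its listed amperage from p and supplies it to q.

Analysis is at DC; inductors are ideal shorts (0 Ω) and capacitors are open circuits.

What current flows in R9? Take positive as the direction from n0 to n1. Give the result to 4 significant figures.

Apply KCL at each of the 3 non-ground nodes and solve the resulting linear system.
Node n1: branches {L1, R2, R3, R4, R5, R8, C3, R9, R10, I1} → V_1 = 1.321
Node n2: branches {L1, R1, C1, R6, R7, C2, C3, C4} → V_2 = 1.321
Node n3: branches {R3, R5, V1, I1} → V_3 = 4.100
Source currents: i(L1)=0.1140, i(V1)=-0.1526

-0.03247 A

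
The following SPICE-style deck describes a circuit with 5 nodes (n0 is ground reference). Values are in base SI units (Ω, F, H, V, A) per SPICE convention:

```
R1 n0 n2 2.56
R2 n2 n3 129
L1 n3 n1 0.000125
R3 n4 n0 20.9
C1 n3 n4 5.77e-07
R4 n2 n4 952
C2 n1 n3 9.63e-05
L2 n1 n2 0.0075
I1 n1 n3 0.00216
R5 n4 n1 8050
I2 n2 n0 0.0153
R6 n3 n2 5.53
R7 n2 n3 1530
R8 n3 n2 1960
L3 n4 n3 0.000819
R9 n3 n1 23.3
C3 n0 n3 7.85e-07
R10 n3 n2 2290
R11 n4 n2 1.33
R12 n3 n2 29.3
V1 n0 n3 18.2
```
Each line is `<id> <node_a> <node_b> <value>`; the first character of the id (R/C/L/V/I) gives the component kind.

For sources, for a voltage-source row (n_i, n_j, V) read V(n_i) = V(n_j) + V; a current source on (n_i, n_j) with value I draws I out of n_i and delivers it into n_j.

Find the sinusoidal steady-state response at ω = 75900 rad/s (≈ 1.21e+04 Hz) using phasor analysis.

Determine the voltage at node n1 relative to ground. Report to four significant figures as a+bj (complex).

Apply KCL at each of the 4 non-ground nodes and solve the resulting linear system.
Node n1: branches {L1, C2, L2, I1, R5, R9} → V_1 = -18.20+0.0001809j
Node n2: branches {R1, R2, R4, L2, I2, R6, R7, R8, R10, R11, R12} → V_2 = -6.244-0.4535j
Node n3: branches {R2, L1, C1, C2, I1, R6, R7, R8, L3, R9, C3, R10, R12, V1} → V_3 = -18.20+0.000j
Node n4: branches {R3, C1, R4, R5, L3, R11} → V_4 = -5.902-0.8518j
Source currents: i(V1)=-2.706-1.302j

-18.20+0.0001809j V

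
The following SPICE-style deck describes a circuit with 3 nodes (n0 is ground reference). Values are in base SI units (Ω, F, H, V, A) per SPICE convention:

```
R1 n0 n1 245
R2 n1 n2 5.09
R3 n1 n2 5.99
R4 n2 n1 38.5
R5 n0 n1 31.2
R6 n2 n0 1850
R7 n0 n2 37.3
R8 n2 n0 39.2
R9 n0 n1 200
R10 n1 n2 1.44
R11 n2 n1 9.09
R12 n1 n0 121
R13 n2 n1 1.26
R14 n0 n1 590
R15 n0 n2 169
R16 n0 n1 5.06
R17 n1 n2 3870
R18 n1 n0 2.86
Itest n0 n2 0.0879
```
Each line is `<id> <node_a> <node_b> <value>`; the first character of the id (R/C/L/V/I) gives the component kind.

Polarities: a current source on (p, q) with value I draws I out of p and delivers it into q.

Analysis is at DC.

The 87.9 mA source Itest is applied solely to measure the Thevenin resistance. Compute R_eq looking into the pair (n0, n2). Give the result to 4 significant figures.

Apply KCL at each of the 2 non-ground nodes and solve the resulting linear system.
Node n1: branches {R1, R2, R3, R4, R5, R9, R10, R11, R12, R13, R14, R16, R17, R18} → V_1 = 0.1303
Node n2: branches {R2, R3, R4, R6, R7, R8, R10, R11, R13, R15, R17, Itest} → V_2 = 0.1695

R_eq = 1.928 Ω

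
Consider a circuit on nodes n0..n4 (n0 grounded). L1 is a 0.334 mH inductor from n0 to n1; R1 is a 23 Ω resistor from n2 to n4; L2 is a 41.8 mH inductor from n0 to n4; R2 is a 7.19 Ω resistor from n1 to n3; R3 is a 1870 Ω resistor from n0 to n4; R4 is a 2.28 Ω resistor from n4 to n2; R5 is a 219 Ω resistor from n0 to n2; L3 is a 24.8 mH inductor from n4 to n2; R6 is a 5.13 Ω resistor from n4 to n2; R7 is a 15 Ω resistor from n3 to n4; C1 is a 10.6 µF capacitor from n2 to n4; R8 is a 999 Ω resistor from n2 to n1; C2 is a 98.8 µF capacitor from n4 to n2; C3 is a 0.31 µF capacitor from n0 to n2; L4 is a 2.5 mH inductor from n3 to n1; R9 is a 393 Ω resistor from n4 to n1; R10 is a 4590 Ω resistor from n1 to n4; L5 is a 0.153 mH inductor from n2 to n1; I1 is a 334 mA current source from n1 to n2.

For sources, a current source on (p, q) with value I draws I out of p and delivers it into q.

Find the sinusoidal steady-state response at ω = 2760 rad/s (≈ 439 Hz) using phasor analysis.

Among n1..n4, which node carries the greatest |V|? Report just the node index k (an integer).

Apply KCL at each of the 4 non-ground nodes and solve the resulting linear system.
Node n1: branches {L1, R2, R8, L4, R9, R10, L5, I1} → V_1 = 0.0006750-0.0009541j
Node n2: branches {R1, R4, R5, L3, R6, C1, R8, C2, C3, L5, I1} → V_2 = 0.004125+0.1392j
Node n3: branches {R2, R7, L4} → V_3 = -0.02020+0.02714j
Node n4: branches {R1, L2, R3, R4, L3, R6, R7, C1, C2, R9, R10} → V_4 = -0.002673+0.1311j

2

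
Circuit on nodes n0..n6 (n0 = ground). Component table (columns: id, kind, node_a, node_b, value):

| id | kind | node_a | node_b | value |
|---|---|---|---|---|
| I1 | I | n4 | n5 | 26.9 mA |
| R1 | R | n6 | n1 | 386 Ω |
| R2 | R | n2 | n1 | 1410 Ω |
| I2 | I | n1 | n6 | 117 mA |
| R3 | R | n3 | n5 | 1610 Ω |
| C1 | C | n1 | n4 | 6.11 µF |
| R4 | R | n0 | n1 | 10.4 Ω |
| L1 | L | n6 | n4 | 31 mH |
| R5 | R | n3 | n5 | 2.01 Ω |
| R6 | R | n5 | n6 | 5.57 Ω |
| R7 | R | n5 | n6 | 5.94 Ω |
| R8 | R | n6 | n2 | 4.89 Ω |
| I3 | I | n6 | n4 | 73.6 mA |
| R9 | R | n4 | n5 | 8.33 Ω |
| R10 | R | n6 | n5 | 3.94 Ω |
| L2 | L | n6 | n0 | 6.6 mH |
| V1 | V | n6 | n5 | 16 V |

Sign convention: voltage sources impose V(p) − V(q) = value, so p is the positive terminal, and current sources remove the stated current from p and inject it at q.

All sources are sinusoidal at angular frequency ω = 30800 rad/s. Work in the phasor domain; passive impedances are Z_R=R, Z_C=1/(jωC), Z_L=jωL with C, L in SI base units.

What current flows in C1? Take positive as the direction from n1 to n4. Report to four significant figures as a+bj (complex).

-0.05602-0.07913j A

Element admittances at ω=30800 rad/s:
  I1: injects 0.0269 A into n5 (from n4)
  Y(R1) = 0.002591+0.000j S between n6,n1
  Y(R2) = 0.0007092+0.000j S between n2,n1
  I2: injects 0.117 A into n6 (from n1)
  Y(R3) = 0.0006211+0.000j S between n3,n5
  Y(C1) = 0.000+0.1882j S between n1,n4
  Y(R4) = 0.09615+0.000j S between n0,n1
  Y(L1) = 0.000-0.001047j S between n6,n4
  Y(R5) = 0.4975+0.000j S between n3,n5
  Y(R6) = 0.1795+0.000j S between n5,n6
  Y(R7) = 0.1684+0.000j S between n5,n6
  Y(R8) = 0.2045+0.000j S between n6,n2
  I3: injects 0.0736 A into n4 (from n6)
  Y(R9) = 0.1200+0.000j S between n4,n5
  Y(R10) = 0.2538+0.000j S between n6,n5
  Y(L2) = 0.000-0.004919j S between n6,n0
  V1: constraint V(n6)−V(n5) = 16
Assemble and solve the 7×7 MNA system:
  V(n1)=-0.06865+0.8402j  V(n2)=16.37+1.340j  V(n3)=0.4225+1.342j  V(n4)=0.3518+0.5425j  V(n5)=0.4225+1.342j  V(n6)=16.42+1.342j
  i(V1)=-9.645+0.09596j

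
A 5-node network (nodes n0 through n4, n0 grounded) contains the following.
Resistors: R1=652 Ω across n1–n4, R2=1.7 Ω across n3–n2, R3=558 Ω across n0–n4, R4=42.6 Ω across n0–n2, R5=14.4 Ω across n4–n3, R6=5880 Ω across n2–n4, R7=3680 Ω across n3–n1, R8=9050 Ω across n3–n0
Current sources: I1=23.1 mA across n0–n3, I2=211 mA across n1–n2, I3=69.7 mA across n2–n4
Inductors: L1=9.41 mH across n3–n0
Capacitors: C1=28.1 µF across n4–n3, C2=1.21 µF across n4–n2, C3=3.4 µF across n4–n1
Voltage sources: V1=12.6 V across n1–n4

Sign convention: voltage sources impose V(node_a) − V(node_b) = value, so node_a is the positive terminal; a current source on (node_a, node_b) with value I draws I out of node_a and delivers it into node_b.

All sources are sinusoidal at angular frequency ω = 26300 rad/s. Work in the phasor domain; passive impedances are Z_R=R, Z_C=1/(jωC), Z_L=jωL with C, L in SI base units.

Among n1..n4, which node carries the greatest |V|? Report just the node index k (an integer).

MNA unknowns: 4 node voltages V₁..V_4 plus 1 source current (V1)
R1: Y=0.001534+0.000j on G[1,4]
R2: Y=0.5882+0.000j on G[3,2]
R3: Y=0.001792+0.000j on G[0,4]
R4: Y=0.02347+0.000j on G[0,2]
I1: z[0]−=0.0231, z[3]+=0.0231
L1: Y=0.000-0.004041j on G[3,0]
R5: Y=0.06944+0.000j on G[4,3]
C1: Y=0.000+0.7390j on G[4,3]
C2: Y=0.000+0.03182j on G[4,2]
R6: Y=0.0001701+0.000j on G[2,4]
I2: z[1]−=0.211, z[2]+=0.211
R7: Y=0.0002717+0.000j on G[3,1]
I3: z[2]−=0.0697, z[4]+=0.0697
R8: Y=0.0001105+0.000j on G[3,0]
C3: Y=0.000+0.08942j on G[4,1]
V1: row V1−V4=12.6, i_V1 at 1,4
solve → V1=13.30+0.3021j, V2=0.9073+0.09935j, V3=0.7143+0.1142j, V4=0.7045+0.3021j
aux → i_V1=-0.2337-1.127j

1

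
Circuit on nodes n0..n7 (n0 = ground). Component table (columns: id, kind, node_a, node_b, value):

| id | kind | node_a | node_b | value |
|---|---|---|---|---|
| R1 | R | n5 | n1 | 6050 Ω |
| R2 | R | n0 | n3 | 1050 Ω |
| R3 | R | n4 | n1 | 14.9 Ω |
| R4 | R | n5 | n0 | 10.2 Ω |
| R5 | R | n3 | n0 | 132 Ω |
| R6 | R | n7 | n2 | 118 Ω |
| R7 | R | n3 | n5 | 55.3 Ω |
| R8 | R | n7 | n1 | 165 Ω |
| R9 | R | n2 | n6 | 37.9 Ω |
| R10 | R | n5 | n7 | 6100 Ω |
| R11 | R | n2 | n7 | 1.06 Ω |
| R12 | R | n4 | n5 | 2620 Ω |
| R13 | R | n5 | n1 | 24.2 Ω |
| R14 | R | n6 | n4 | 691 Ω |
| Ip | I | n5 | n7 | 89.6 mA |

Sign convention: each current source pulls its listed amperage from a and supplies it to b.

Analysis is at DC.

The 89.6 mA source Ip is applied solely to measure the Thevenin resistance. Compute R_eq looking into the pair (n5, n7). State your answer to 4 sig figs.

R_eq = 154.9 Ω

Element admittances at DC:
  Y(R1) = 0.0001653 S between n5,n1
  Y(R2) = 0.0009524 S between n0,n3
  Y(R3) = 0.06711 S between n4,n1
  Y(R4) = 0.09804 S between n5,n0
  Y(R5) = 0.007576 S between n3,n0
  Y(R6) = 0.008475 S between n7,n2
  Y(R7) = 0.01808 S between n3,n5
  Y(R8) = 0.006061 S between n7,n1
  Y(R9) = 0.02639 S between n2,n6
  Y(R10) = 0.0001639 S between n5,n7
  Y(R11) = 0.9434 S between n2,n7
  Y(R12) = 0.0003817 S between n4,n5
  Y(R13) = 0.04132 S between n5,n1
  Y(R14) = 0.001447 S between n6,n4
  Ip: injects 0.0896 A into n7 (from n5)
Assemble and solve the 7×7 MNA system:
  V(n1)=2.084  V(n2)=13.86  V(n3)=0.000  V(n4)=2.307  V(n5)=0.000  V(n6)=13.26  V(n7)=13.88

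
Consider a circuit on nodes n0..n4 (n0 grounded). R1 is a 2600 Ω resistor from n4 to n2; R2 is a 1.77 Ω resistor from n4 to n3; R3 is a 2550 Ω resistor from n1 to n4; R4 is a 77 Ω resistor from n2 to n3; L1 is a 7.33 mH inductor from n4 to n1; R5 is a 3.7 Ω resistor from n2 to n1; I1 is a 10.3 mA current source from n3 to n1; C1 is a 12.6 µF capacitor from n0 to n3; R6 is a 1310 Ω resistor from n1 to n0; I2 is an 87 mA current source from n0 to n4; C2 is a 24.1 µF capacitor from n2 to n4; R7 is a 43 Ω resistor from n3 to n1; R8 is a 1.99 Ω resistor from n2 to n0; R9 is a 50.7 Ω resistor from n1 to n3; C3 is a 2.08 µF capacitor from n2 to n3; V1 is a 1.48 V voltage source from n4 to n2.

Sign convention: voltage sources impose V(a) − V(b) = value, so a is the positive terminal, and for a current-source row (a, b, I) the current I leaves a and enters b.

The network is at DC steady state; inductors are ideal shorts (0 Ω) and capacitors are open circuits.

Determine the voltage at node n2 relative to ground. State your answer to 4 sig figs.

0.1706 V

MNA unknowns: 4 node voltages V₁..V_4 plus 2 source currents (L1, V1)
R1: Y=0.0003846 on G[4,2]
R2: Y=0.5650 on G[4,3]
R3: Y=0.0003922 on G[1,4]
R4: Y=0.01299 on G[2,3]
L1: row V4−V1=0, i_L1 at 4,1
R5: Y=0.2703 on G[2,1]
I1: z[3]−=0.0103, z[1]+=0.0103
C1: Y=0.000 on G[0,3]
R6: Y=0.0007634 on G[1,0]
I2: z[0]−=0.087, z[4]+=0.087
C2: Y=0.000 on G[2,4]
R7: Y=0.02326 on G[3,1]
R8: Y=0.5025 on G[2,0]
R9: Y=0.01972 on G[1,3]
C3: Y=0.000 on G[2,3]
V1: row V4−V2=1.48, i_V1 at 4,2
solve → V1=1.651, V2=0.1706, V3=1.603, V4=1.651
aux → i_L1=0.3930, i_V1=-0.3334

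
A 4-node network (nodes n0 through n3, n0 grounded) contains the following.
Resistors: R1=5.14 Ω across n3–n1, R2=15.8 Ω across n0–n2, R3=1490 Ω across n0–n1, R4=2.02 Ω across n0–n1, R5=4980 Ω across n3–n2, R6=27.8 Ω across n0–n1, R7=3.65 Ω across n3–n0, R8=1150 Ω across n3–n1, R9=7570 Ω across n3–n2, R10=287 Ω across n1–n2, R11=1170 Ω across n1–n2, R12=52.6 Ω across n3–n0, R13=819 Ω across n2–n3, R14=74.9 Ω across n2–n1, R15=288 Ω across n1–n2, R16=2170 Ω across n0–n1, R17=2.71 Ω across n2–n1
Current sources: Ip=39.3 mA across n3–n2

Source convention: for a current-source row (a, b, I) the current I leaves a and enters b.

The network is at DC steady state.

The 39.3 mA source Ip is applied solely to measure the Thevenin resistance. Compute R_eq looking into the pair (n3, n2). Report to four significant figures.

Element admittances at DC:
  Y(R1) = 0.1946 S between n3,n1
  Y(R2) = 0.06329 S between n0,n2
  Y(R3) = 0.0006711 S between n0,n1
  Y(R4) = 0.4950 S between n0,n1
  Y(R5) = 0.0002008 S between n3,n2
  Y(R6) = 0.03597 S between n0,n1
  Y(R7) = 0.2740 S between n3,n0
  Y(R8) = 0.0008696 S between n3,n1
  Y(R9) = 0.0001321 S between n3,n2
  Y(R10) = 0.003484 S between n1,n2
  Y(R11) = 0.0008547 S between n1,n2
  Y(R12) = 0.01901 S between n3,n0
  Y(R13) = 0.001221 S between n2,n3
  Y(R14) = 0.01335 S between n2,n1
  Y(R15) = 0.003472 S between n1,n2
  Y(R16) = 0.0004608 S between n0,n1
  Y(R17) = 0.3690 S between n2,n1
  Ip: injects 0.0393 A into n2 (from n3)
Assemble and solve the 3×3 MNA system:
  V(n1)=0.02552  V(n2)=0.1080  V(n3)=-0.06969

R_eq = 4.522 Ω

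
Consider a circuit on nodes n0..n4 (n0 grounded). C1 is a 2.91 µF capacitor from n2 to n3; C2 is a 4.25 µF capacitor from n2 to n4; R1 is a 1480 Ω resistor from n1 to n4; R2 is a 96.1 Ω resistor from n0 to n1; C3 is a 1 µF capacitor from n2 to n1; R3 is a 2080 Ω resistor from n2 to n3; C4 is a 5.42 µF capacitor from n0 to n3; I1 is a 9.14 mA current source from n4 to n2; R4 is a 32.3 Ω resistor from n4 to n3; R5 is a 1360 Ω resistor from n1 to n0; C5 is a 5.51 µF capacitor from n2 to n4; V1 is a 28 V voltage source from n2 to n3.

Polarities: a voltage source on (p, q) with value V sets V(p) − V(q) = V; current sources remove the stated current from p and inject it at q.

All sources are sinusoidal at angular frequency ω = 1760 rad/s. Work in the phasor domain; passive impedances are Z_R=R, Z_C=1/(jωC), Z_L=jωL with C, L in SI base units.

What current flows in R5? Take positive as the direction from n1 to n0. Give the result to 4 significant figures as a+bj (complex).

0.0004350+0.003007j A

Element admittances at ω=1760 rad/s:
  Y(C1) = 0.000+0.005122j S between n2,n3
  Y(C2) = 0.000+0.007480j S between n2,n4
  Y(R1) = 0.0006757+0.000j S between n1,n4
  Y(R2) = 0.01041+0.000j S between n0,n1
  Y(C3) = 0.000+0.001760j S between n2,n1
  Y(R3) = 0.0004808+0.000j S between n2,n3
  Y(C4) = 0.000+0.009539j S between n0,n3
  I1: injects 0.00914 A into n2 (from n4)
  Y(R4) = 0.03096+0.000j S between n4,n3
  Y(R5) = 0.0007353+0.000j S between n1,n0
  Y(C5) = 0.000+0.009698j S between n2,n4
  V1: constraint V(n2)−V(n3) = 28
Assemble and solve the 5×5 MNA system:
  V(n1)=0.5916+4.089j  V(n2)=23.22+0.6910j  V(n3)=-4.776+0.6910j  V(n4)=1.496+12.56j
  i(V1)=-0.2142-0.5565j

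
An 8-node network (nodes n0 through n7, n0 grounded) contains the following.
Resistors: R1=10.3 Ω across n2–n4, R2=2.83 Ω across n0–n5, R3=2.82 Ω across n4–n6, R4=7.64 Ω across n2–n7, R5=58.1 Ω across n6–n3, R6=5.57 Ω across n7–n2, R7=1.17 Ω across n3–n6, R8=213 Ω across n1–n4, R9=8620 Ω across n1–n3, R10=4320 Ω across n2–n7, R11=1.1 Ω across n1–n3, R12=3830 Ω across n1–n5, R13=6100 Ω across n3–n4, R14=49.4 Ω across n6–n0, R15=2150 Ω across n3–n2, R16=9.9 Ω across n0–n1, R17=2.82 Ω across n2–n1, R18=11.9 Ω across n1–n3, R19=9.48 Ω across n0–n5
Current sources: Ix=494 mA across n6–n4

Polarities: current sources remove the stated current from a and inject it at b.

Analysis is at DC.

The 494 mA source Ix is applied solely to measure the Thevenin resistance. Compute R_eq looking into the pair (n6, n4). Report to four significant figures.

Apply KCL at each of the 7 non-ground nodes and solve the resulting linear system.
Node n1: branches {R8, R9, R11, R12, R16, R17, R18} → V_1 = 0.02795
Node n2: branches {R1, R4, R6, R10, R15, R17} → V_2 = 0.2420
Node n3: branches {R5, R7, R9, R11, R13, R15, R18} → V_3 = -0.05032
Node n4: branches {R1, R3, R8, R13, Ix} → V_4 = 1.025
Node n5: branches {R2, R12, R19} → V_5 = 1.590e-05
Node n6: branches {R3, R5, R7, R14, Ix} → V_6 = -0.1398
Node n7: branches {R4, R6, R10} → V_7 = 0.2420

R_eq = 2.358 Ω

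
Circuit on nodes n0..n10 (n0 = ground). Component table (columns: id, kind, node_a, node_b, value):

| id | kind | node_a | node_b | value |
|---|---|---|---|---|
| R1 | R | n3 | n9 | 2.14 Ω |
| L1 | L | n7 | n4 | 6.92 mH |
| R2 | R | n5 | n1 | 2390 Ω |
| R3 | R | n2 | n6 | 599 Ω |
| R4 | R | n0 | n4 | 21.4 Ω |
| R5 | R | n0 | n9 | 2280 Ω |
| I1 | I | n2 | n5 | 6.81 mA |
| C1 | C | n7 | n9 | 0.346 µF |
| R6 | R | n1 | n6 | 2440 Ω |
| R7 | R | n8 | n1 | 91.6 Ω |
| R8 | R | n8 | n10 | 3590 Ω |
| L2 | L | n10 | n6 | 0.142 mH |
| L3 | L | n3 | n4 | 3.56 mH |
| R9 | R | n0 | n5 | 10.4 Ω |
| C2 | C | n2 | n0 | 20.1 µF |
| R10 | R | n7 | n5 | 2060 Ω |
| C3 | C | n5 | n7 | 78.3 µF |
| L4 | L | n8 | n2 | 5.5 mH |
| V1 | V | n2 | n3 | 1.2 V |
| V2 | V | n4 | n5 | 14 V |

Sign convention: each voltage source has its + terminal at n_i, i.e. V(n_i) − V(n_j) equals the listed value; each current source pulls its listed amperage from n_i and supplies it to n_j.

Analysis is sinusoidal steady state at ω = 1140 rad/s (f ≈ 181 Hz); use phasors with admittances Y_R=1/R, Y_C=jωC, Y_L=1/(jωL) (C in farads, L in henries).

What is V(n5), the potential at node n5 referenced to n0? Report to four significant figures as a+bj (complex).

MNA unknowns: 10 node voltages V₁..V_10 plus 2 source currents (V1, V2)
R1: Y=0.4673+0.000j on G[3,9]
L1: Y=0.000-0.1268j on G[7,4]
R2: Y=0.0004184+0.000j on G[5,1]
R3: Y=0.001669+0.000j on G[2,6]
R4: Y=0.04673+0.000j on G[0,4]
R5: Y=0.0004386+0.000j on G[0,9]
I1: z[2]−=0.00681, z[5]+=0.00681
C1: Y=0.000+0.0003944j on G[7,9]
R6: Y=0.0004098+0.000j on G[1,6]
R7: Y=0.01092+0.000j on G[8,1]
R8: Y=0.0002786+0.000j on G[8,10]
L2: Y=0.000-6.177j on G[10,6]
L3: Y=0.000-0.2464j on G[3,4]
R9: Y=0.09615+0.000j on G[0,5]
C2: Y=0.000+0.02291j on G[2,0]
R10: Y=0.0004854+0.000j on G[7,5]
C3: Y=0.000+0.08926j on G[5,7]
L4: Y=0.000-0.1595j on G[8,2]
V1: row V2−V3=1.2, i_V1 at 2,3
V2: row V4−V5=14, i_V2 at 4,5
solve → V1=10.67-2.089j, V2=11.25-2.061j, V3=10.05-2.061j, V4=9.060-1.798j, V5=-4.940-1.798j, V6=11.15-2.071j, V7=42.72-2.419j, V8=11.25-2.101j, V9=10.04-2.031j, V10=11.15-2.071j
aux → i_V1=-0.06057-0.2577j, i_V2=-0.5669-4.427j

-4.940-1.798j V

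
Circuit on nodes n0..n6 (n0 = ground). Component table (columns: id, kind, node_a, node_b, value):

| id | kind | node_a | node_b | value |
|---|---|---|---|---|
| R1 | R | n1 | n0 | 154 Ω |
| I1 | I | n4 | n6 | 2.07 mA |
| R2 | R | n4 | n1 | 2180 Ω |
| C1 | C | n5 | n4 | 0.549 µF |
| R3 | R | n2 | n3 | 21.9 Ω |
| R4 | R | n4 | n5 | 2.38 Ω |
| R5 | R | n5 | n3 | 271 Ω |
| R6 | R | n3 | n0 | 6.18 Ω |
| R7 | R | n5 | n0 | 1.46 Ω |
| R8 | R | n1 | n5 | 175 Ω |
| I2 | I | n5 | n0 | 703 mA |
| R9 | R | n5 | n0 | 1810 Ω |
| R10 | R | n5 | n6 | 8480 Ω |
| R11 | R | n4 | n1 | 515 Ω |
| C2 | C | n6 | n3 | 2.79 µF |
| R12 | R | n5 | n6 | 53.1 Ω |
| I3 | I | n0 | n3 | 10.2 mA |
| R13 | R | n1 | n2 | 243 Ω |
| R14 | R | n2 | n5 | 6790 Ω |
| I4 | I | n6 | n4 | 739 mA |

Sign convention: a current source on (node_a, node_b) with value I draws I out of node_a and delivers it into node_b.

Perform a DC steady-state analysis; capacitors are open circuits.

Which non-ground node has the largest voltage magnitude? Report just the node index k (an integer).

Element admittances at DC:
  Y(R1) = 0.006494 S between n1,n0
  I1: injects 0.00207 A into n6 (from n4)
  Y(R2) = 0.0004587 S between n4,n1
  Y(C1) = 0.000 S between n5,n4
  Y(R3) = 0.04566 S between n2,n3
  Y(R4) = 0.4202 S between n4,n5
  Y(R5) = 0.003690 S between n5,n3
  Y(R6) = 0.1618 S between n3,n0
  Y(R7) = 0.6849 S between n5,n0
  Y(R8) = 0.005714 S between n1,n5
  I2: injects 0.703 A into n0 (from n5)
  Y(R9) = 0.0005525 S between n5,n0
  Y(R10) = 0.0001179 S between n5,n6
  Y(R11) = 0.001942 S between n4,n1
  Y(C2) = 0.000 S between n6,n3
  Y(R12) = 0.01883 S between n5,n6
  I3: injects 0.0102 A into n3 (from n0)
  Y(R13) = 0.004115 S between n1,n2
  Y(R14) = 0.0001473 S between n2,n5
  I4: injects 0.739 A into n4 (from n6)
Assemble and solve the 6×6 MNA system:
  V(n1)=-0.2143  V(n2)=0.009065  V(n3)=0.03250  V(n4)=0.7322  V(n5)=-1.016  V(n6)=-39.90

6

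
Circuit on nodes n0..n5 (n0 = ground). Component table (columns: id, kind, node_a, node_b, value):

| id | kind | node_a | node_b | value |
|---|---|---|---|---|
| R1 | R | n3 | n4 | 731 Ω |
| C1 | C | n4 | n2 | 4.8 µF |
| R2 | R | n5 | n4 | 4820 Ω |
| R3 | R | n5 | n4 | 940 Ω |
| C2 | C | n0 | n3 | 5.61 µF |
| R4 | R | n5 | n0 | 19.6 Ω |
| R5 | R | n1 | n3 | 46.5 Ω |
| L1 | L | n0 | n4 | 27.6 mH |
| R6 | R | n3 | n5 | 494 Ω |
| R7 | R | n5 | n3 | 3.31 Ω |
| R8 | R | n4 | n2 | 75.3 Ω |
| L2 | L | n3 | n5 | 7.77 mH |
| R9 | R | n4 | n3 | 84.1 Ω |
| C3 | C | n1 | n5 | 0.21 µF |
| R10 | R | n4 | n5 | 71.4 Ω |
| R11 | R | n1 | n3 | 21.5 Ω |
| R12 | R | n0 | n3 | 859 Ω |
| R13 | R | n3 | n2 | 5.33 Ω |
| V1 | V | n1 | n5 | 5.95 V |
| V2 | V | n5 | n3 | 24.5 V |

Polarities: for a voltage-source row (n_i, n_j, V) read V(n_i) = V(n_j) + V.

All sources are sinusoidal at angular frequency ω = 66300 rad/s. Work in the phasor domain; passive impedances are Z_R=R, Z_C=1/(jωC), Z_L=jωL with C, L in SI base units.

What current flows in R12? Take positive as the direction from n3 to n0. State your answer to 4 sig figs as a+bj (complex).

-0.0005366+0.003841j A

Element admittances at ω=66300 rad/s:
  Y(R1) = 0.001368+0.000j S between n3,n4
  Y(C1) = 0.000+0.3182j S between n4,n2
  Y(R2) = 0.0002075+0.000j S between n5,n4
  Y(R3) = 0.001064+0.000j S between n5,n4
  Y(C2) = 0.000+0.3719j S between n0,n3
  Y(R4) = 0.05102+0.000j S between n5,n0
  Y(R5) = 0.02151+0.000j S between n1,n3
  Y(L1) = 0.000-0.0005465j S between n0,n4
  Y(R6) = 0.002024+0.000j S between n3,n5
  Y(R7) = 0.3021+0.000j S between n5,n3
  Y(R8) = 0.01328+0.000j S between n4,n2
  Y(L2) = 0.000-0.001941j S between n3,n5
  Y(R9) = 0.01189+0.000j S between n4,n3
  Y(C3) = 0.000+0.01392j S between n1,n5
  Y(R10) = 0.01401+0.000j S between n4,n5
  Y(R11) = 0.04651+0.000j S between n1,n3
  Y(R12) = 0.001164+0.000j S between n0,n3
  Y(R13) = 0.1876+0.000j S between n3,n2
  V1: constraint V(n1)−V(n5) = 5.95
  V2: constraint V(n5)−V(n3) = 24.5
Assemble and solve the 7×7 MNA system:
  V(n1)=29.99+3.300j  V(n2)=1.248+3.435j  V(n3)=-0.4609+3.300j  V(n4)=1.370+2.433j  V(n5)=24.04+3.300j
  i(V1)=-2.071-0.08284j  i(V2)=-11.10-0.1340j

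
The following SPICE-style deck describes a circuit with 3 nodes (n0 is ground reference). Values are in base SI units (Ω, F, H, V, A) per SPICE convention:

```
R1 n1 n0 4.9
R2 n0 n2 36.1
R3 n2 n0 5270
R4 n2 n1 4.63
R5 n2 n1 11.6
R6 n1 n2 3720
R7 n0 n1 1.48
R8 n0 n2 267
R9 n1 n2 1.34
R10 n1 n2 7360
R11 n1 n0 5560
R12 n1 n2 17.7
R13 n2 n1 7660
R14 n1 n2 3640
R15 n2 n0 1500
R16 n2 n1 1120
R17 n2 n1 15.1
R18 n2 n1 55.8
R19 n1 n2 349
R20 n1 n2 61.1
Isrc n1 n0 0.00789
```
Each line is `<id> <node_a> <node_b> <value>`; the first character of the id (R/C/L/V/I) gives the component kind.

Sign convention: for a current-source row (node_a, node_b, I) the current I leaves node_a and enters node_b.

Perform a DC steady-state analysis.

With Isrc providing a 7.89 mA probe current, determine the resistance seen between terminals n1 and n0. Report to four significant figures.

R_eq = 1.097 Ω

Apply KCL at each of the 2 non-ground nodes and solve the resulting linear system.
Node n1: branches {R1, R4, R5, R6, R7, R9, R10, R11, R12, R13, R14, R16, R17, R18, R19, R20, Isrc} → V_1 = -0.008657
Node n2: branches {R2, R3, R4, R5, R6, R8, R9, R10, R12, R13, R14, R15, R16, R17, R18, R19, R20} → V_2 = -0.008432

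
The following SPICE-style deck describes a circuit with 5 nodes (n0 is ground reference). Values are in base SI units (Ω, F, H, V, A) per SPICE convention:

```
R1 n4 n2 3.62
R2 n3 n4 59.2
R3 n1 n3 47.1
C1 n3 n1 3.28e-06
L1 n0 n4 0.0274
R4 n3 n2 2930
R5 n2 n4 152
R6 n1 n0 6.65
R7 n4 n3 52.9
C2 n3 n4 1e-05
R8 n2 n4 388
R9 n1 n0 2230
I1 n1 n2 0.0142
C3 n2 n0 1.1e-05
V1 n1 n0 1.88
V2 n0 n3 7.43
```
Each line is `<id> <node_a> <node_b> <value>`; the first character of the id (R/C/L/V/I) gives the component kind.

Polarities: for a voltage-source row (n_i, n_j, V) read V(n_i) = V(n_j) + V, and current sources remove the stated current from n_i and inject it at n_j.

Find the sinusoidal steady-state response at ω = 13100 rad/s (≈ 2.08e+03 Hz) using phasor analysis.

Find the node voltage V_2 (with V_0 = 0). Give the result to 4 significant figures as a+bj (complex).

-3.215+1.186j V

Element admittances at ω=13100 rad/s:
  Y(R1) = 0.2762+0.000j S between n4,n2
  Y(R2) = 0.01689+0.000j S between n3,n4
  Y(R3) = 0.02123+0.000j S between n1,n3
  Y(C1) = 0.000+0.04297j S between n3,n1
  Y(L1) = 0.000-0.002786j S between n0,n4
  Y(R4) = 0.0003413+0.000j S between n3,n2
  Y(R5) = 0.006579+0.000j S between n2,n4
  Y(R6) = 0.1504+0.000j S between n1,n0
  Y(R7) = 0.01890+0.000j S between n4,n3
  Y(C2) = 0.000+0.1310j S between n3,n4
  Y(R8) = 0.002577+0.000j S between n2,n4
  Y(R9) = 0.0004484+0.000j S between n1,n0
  I1: injects 0.0142 A into n2 (from n1)
  Y(C3) = 0.000+0.1441j S between n2,n0
  V1: constraint V(n1)−V(n0) = 1.88
  V2: constraint V(n0)−V(n3) = 7.43
Assemble and solve the 6×6 MNA system:
  V(n1)=1.880+0.000j  V(n2)=-3.215+1.186j  V(n3)=-7.430+0.000j  V(n4)=-3.859-0.4358j
  i(V1)=-0.4954-0.4000j  i(V2)=-0.3840-0.8526j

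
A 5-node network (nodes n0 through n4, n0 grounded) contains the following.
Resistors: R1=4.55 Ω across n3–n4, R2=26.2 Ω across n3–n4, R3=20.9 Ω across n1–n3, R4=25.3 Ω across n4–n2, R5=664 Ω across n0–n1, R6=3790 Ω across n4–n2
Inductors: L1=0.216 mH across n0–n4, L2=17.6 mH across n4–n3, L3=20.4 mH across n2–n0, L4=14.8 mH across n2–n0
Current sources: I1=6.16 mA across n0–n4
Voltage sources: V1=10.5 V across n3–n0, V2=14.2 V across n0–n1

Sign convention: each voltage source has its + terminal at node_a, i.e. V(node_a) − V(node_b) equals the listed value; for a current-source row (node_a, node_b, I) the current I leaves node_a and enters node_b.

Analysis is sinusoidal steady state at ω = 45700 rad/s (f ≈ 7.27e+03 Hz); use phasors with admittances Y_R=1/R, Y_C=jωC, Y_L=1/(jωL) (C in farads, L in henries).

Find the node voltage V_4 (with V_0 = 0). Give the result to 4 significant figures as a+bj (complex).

MNA unknowns: 4 node voltages V₁..V_4 plus 2 source currents (V1, V2)
R1: Y=0.2198+0.000j on G[3,4]
L1: Y=0.000-0.1013j on G[0,4]
R2: Y=0.03817+0.000j on G[3,4]
L2: Y=0.000-0.001243j on G[4,3]
I1: z[0]−=0.00616, z[4]+=0.00616
R3: Y=0.04785+0.000j on G[1,3]
L3: Y=0.000-0.001073j on G[2,0]
R4: Y=0.03953+0.000j on G[4,2]
L4: Y=0.000-0.001479j on G[2,0]
R5: Y=0.001506+0.000j on G[0,1]
R6: Y=0.0002639+0.000j on G[4,2]
V1: row V3−V0=10.5, i_V1 at 3,0
V2: row V0−V1=14.2, i_V2 at 0,1
solve → V1=-14.20+0.000j, V2=8.771+4.192j, V3=10.50+0.000j, V4=9.039+3.630j
aux → i_V1=-1.554+0.9381j, i_V2=-1.203+0.000j

9.039+3.630j V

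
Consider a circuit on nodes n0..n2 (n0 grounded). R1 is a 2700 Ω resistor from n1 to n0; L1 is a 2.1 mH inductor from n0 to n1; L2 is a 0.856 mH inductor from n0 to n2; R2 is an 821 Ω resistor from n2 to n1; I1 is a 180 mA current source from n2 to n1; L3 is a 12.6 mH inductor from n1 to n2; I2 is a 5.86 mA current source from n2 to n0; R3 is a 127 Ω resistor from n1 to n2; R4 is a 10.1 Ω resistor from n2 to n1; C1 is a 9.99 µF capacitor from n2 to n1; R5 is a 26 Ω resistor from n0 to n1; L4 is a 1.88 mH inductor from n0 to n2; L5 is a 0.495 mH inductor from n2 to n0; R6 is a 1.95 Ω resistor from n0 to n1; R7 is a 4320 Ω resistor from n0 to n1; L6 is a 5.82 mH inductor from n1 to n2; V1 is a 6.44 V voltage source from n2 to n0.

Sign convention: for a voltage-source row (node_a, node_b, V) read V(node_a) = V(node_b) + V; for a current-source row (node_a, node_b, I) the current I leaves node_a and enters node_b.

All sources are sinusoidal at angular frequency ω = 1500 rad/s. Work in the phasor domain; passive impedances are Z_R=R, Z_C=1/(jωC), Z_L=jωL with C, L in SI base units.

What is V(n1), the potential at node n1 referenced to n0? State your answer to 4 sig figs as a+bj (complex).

Element admittances at ω=1500 rad/s:
  Y(R1) = 0.0003704+0.000j S between n1,n0
  Y(L1) = 0.000-0.3175j S between n0,n1
  Y(L2) = 0.000-0.7788j S between n0,n2
  Y(R2) = 0.001218+0.000j S between n2,n1
  I1: injects 0.18 A into n1 (from n2)
  Y(L3) = 0.000-0.05291j S between n1,n2
  I2: injects 0.00586 A into n0 (from n2)
  Y(R3) = 0.007874+0.000j S between n1,n2
  Y(R4) = 0.09901+0.000j S between n2,n1
  Y(C1) = 0.000+0.01498j S between n2,n1
  Y(R5) = 0.03846+0.000j S between n0,n1
  Y(L4) = 0.000-0.3546j S between n0,n2
  Y(L5) = 0.000-1.347j S between n2,n0
  Y(R6) = 0.5128+0.000j S between n0,n1
  Y(R7) = 0.0002315+0.000j S between n0,n1
  Y(L6) = 0.000-0.1145j S between n1,n2
  V1: constraint V(n2)−V(n0) = 6.44
Assemble and solve the 3×3 MNA system:
  V(n1)=1.584-0.3600j  V(n2)=6.440+0.000j
  i(V1)=-0.7657+16.67j

1.584-0.3600j V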